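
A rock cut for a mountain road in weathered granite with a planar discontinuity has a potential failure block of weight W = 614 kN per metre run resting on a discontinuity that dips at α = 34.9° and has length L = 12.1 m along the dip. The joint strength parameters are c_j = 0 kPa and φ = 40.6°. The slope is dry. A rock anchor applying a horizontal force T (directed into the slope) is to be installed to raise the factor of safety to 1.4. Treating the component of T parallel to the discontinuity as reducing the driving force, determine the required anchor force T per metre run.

T = 37 kN/m

Resolving forces along and normal to the sliding plane, with the horizontal anchor force T adding T·sinα to the effective normal force and T·cosα acting up the plane against the driving force:
FS = [c_jL + (W cosα + T sinα) tanφ] / [W sinα − T cosα]
Without the anchor: N' = 503.6 kN/m, driving T_d = 351.3 kN/m, resisting R = 0·12.1 + 503.6·tan40.6° = 431.6 kN/m, FS = 1.23.
Setting FS = 1.4 and solving for T:
1.4·(351.3 − T cos34.9°) = 431.6 + T sin34.9°·tan40.6°
T·(sin34.9°·tan40.6° + 1.4·cos34.9°) = 1.4·351.3 − 431.6
T·(0.5721·0.8571 + 1.4·0.8202) = 491.8 − 431.6 = 60.2
T·1.6386 = 60.2
T = 36.7 kN/m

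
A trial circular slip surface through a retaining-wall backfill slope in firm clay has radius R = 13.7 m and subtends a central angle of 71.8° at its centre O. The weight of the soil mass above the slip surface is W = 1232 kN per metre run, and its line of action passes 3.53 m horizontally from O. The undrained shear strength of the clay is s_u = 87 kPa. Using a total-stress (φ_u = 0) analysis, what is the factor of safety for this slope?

Taking moments about the centre O, the resisting moment is provided by the undrained shear strength acting along the arc:
Arc length L_a = R·θ = 13.7·(71.8°·π/180) = 13.7·1.2531 = 17.17 m
M_R = s_u·L_a·R = 87·17.17·13.7 = 20462.7 kN·m/m
M_D = W·d = 1232·3.53 = 4349.0 kN·m/m
FS = M_R / M_D = 20462.7 / 4349.0 = 4.705

FS = 4.71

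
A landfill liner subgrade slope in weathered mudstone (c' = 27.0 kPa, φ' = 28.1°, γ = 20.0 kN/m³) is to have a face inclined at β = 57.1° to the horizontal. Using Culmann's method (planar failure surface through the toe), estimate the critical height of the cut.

H_c = 31.90 m

Culmann's analysis gives the critical failure plane at α_cr = (β + φ')/2 = (57.1 + 28.1)/2 = 42.6°, and the critical height
H_c = (4c'/γ) · sinβ cosφ' / [1 − cos(β − φ')]
    = (4·27.0/20.0) · sin57.1°·cos28.1° / [1 − cos(29.0°)]
    = 5.400 · 0.8396·0.8821 / [1 − 0.8746]
    = 5.400 · 0.7407 / 0.1254
    = 31.90 m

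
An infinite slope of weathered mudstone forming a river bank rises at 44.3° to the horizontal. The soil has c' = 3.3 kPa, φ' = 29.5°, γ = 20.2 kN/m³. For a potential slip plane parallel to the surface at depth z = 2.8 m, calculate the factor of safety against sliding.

For an infinite slope with a slip plane parallel to the surface (no pore pressure): FS = [c' + γz cos²β tanφ'] / [γz sinβ cosβ].
γz = 20.2·2.8 = 56.56 kN/m²
Numerator = 3.3 + 56.56·cos²44.3°·tan29.5° = 3.3 + 56.56·0.5122·0.5658 = 19.691 kPa
Denominator = 56.56·sin44.3°·cos44.3° = 56.56·0.6984·0.7157 = 28.272 kPa
FS = 19.691 / 28.272 = 0.696

FS = 0.70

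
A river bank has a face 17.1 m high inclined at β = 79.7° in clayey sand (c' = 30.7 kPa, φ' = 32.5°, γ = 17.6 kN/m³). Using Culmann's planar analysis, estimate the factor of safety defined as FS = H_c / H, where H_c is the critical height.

H_c = (4c'/γ) · sinβ cosφ' / [1 − cos(β − φ')]
    = (4·30.7/17.6) · sin79.7°·cos32.5° / [1 − cos47.2°]
    = 6.977 · 0.8298 / 0.3206 = 18.06 m
FS = H_c / H = 18.06 / 17.1 = 1.056

FS = 1.06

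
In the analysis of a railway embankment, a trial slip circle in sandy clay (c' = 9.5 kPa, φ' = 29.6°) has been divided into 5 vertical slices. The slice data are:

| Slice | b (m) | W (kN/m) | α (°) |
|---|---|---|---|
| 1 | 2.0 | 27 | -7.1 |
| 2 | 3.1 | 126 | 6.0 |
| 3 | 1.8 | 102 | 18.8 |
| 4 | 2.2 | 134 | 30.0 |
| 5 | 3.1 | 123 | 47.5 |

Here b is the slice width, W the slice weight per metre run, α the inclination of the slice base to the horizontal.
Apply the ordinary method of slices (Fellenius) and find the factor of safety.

Ordinary method of slices: FS = Σ[c'·Δl_i + (W_i cosα_i)·tanφ'] / Σ W_i sinα_i, with Δl_i = b_i / cosα_i.
Slice 1: Δl = 2.0/cos(-7.1°) = 2.015 m; N'_1 = 27·cos(-7.1°) = 26.8; c'Δl = 19.15; W sinα = -3.3
Slice 2: Δl = 3.1/cos6.0° = 3.117 m; N'_2 = 126·cos6.0° = 125.3; c'Δl = 29.61; W sinα = 13.2
Slice 3: Δl = 1.8/cos18.8° = 1.901 m; N'_3 = 102·cos18.8° = 96.6; c'Δl = 18.06; W sinα = 32.9
Slice 4: Δl = 2.2/cos30.0° = 2.540 m; N'_4 = 134·cos30.0° = 116.0; c'Δl = 24.13; W sinα = 67.0
Slice 5: Δl = 3.1/cos47.5° = 4.589 m; N'_5 = 123·cos47.5° = 83.1; c'Δl = 43.59; W sinα = 90.7
Σc'Δl = 134.5 kN/m; ΣN' = 447.8 kN/m; ΣW sinα = 200.4 kN/m
Resisting = 134.5 + 447.8·tan29.6° = 134.5 + 254.4 = 388.9 kN/m
FS = 388.9 / 200.4 = 1.941

FS = 1.94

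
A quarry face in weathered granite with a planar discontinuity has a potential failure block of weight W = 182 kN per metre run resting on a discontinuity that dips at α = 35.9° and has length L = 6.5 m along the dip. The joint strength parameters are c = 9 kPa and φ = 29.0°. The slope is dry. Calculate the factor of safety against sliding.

FS = 1.31

Resolving the block weight along and normal to the plane and applying the Mohr–Coulomb strength on the joint:
N' = W cosα = 182·cos35.9° = 147.4 kN/m
Driving force T = W sinα = 182·sin35.9° = 106.7 kN/m
Resisting force R = c·L + N'·tanφ = 9·6.5 + 147.4·tan29.0° = 58.5 + 81.7 = 140.2 kN/m
FS = R / T = 140.2 / 106.7 = 1.314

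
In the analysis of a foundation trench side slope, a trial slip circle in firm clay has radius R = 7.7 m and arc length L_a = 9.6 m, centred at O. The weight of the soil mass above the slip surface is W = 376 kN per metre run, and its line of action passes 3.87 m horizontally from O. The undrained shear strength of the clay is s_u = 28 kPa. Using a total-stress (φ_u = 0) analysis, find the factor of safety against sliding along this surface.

Taking moments about the centre O, the resisting moment is provided by the undrained shear strength acting along the arc:
M_R = s_u·L_a·R = 28·9.60·7.7 = 2069.8 kN·m/m
M_D = W·d = 376·3.87 = 1455.1 kN·m/m
FS = M_R / M_D = 2069.8 / 1455.1 = 1.422

FS = 1.42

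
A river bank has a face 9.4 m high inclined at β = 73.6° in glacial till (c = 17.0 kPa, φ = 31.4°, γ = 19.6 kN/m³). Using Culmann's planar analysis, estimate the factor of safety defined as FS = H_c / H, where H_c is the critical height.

FS = 1.17

H_c = (4c/γ) · sinβ cosφ / [1 − cos(β − φ)]
    = (4·17.0/19.6) · sin73.6°·cos31.4° / [1 − cos42.2°]
    = 3.469 · 0.8188 / 0.2592 = 10.96 m
FS = H_c / H = 10.96 / 9.4 = 1.166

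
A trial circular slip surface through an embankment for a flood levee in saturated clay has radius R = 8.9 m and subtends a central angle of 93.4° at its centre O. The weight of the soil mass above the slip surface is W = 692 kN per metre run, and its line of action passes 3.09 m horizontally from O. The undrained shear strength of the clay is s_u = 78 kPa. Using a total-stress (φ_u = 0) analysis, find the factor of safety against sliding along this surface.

FS = 4.71

Taking moments about the centre O, the resisting moment is provided by the undrained shear strength acting along the arc:
Arc length L_a = R·θ = 8.9·(93.4°·π/180) = 8.9·1.6301 = 14.51 m
M_R = s_u·L_a·R = 78·14.51·8.9 = 10071.6 kN·m/m
M_D = W·d = 692·3.09 = 2138.3 kN·m/m
FS = M_R / M_D = 10071.6 / 2138.3 = 4.710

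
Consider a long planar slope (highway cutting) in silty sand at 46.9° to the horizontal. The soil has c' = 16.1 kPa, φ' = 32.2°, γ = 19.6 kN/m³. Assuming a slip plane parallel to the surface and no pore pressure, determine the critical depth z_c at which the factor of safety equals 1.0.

Setting FS = 1.00 in FS = [c' + γz cos²β tanφ'] / [γz sinβ cosβ] and solving for z:
z = c' / [γ cosβ (FS·sinβ − cosβ·tanφ')]
  = 16.1 / [19.6·cos46.9°·(1.00·sin46.9° − cos46.9°·tan32.2°)]
  = 16.1 / [19.6·0.6833·(1.00·0.7302 − 0.6833·0.6297)]
  = 16.1 / 4.0161 = 4.009 m

z_c = 4.01 m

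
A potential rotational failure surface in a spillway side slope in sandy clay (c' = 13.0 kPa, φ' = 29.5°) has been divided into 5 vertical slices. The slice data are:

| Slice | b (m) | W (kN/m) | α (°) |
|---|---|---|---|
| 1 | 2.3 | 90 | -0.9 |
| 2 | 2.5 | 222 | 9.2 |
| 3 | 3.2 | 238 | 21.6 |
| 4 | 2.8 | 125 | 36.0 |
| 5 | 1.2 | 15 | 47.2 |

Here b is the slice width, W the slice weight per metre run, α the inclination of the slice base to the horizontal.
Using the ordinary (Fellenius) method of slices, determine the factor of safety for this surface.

FS = 2.61

Ordinary method of slices: FS = Σ[c'·Δl_i + (W_i cosα_i)·tanφ'] / Σ W_i sinα_i, with Δl_i = b_i / cosα_i.
Slice 1: Δl = 2.3/cos(-0.9°) = 2.300 m; N'_1 = 90·cos(-0.9°) = 90.0; c'Δl = 29.90; W sinα = -1.4
Slice 2: Δl = 2.5/cos9.2° = 2.533 m; N'_2 = 222·cos9.2° = 219.1; c'Δl = 32.92; W sinα = 35.5
Slice 3: Δl = 3.2/cos21.6° = 3.442 m; N'_3 = 238·cos21.6° = 221.3; c'Δl = 44.74; W sinα = 87.6
Slice 4: Δl = 2.8/cos36.0° = 3.461 m; N'_4 = 125·cos36.0° = 101.1; c'Δl = 44.99; W sinα = 73.5
Slice 5: Δl = 1.2/cos47.2° = 1.766 m; N'_5 = 15·cos47.2° = 10.2; c'Δl = 22.96; W sinα = 11.0
Σc'Δl = 175.5 kN/m; ΣN' = 641.7 kN/m; ΣW sinα = 206.2 kN/m
Resisting = 175.5 + 641.7·tan29.5° = 175.5 + 363.1 = 538.6 kN/m
FS = 538.6 / 206.2 = 2.612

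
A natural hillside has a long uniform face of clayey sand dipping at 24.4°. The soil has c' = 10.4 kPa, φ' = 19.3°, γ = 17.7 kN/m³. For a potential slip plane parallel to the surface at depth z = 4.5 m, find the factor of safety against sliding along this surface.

FS = 1.12

For an infinite slope with a slip plane parallel to the surface (no pore pressure): FS = [c' + γz cos²β tanφ'] / [γz sinβ cosβ].
γz = 17.7·4.5 = 79.65 kN/m²
Numerator = 10.4 + 79.65·cos²24.4°·tan19.3° = 10.4 + 79.65·0.8293·0.3502 = 33.533 kPa
Denominator = 79.65·sin24.4°·cos24.4° = 79.65·0.4131·0.9107 = 29.965 kPa
FS = 33.533 / 29.965 = 1.119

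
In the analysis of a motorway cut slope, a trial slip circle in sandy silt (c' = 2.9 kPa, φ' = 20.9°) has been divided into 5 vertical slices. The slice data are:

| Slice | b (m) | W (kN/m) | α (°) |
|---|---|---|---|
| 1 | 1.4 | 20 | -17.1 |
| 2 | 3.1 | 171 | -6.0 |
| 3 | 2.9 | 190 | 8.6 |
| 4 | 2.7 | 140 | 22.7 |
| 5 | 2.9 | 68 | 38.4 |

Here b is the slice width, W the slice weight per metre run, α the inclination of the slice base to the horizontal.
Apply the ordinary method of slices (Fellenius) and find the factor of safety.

Ordinary method of slices: FS = Σ[c'·Δl_i + (W_i cosα_i)·tanφ'] / Σ W_i sinα_i, with Δl_i = b_i / cosα_i.
Slice 1: Δl = 1.4/cos(-17.1°) = 1.465 m; N'_1 = 20·cos(-17.1°) = 19.1; c'Δl = 4.25; W sinα = -5.9
Slice 2: Δl = 3.1/cos(-6.0°) = 3.117 m; N'_2 = 171·cos(-6.0°) = 170.1; c'Δl = 9.04; W sinα = -17.9
Slice 3: Δl = 2.9/cos8.6° = 2.933 m; N'_3 = 190·cos8.6° = 187.9; c'Δl = 8.51; W sinα = 28.4
Slice 4: Δl = 2.7/cos22.7° = 2.927 m; N'_4 = 140·cos22.7° = 129.2; c'Δl = 8.49; W sinα = 54.0
Slice 5: Δl = 2.9/cos38.4° = 3.700 m; N'_5 = 68·cos38.4° = 53.3; c'Δl = 10.73; W sinα = 42.2
Σc'Δl = 41.0 kN/m; ΣN' = 559.5 kN/m; ΣW sinα = 100.9 kN/m
Resisting = 41.0 + 559.5·tan20.9° = 41.0 + 213.6 = 254.7 kN/m
FS = 254.7 / 100.9 = 2.523

FS = 2.52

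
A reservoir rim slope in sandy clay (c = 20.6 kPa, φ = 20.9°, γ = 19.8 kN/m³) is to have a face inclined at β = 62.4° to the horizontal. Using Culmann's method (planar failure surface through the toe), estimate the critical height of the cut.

H_c = 13.72 m

Culmann's analysis gives the critical failure plane at α_cr = (β + φ)/2 = (62.4 + 20.9)/2 = 41.6°, and the critical height
H_c = (4c/γ) · sinβ cosφ / [1 − cos(β − φ)]
    = (4·20.6/19.8) · sin62.4°·cos20.9° / [1 − cos(41.5°)]
    = 4.162 · 0.8862·0.9342 / [1 − 0.7490]
    = 4.162 · 0.8279 / 0.2510
    = 13.72 m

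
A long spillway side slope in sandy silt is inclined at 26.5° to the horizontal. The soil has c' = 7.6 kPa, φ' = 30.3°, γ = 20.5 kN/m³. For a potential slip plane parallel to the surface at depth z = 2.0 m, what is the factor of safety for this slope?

For an infinite slope with a slip plane parallel to the surface (no pore pressure): FS = [c' + γz cos²β tanφ'] / [γz sinβ cosβ].
γz = 20.5·2.0 = 41.00 kN/m²
Numerator = 7.6 + 41.00·cos²26.5°·tan30.3° = 7.6 + 41.00·0.8009·0.5844 = 26.789 kPa
Denominator = 41.00·sin26.5°·cos26.5° = 41.00·0.4462·0.8949 = 16.372 kPa
FS = 26.789 / 16.372 = 1.636

FS = 1.64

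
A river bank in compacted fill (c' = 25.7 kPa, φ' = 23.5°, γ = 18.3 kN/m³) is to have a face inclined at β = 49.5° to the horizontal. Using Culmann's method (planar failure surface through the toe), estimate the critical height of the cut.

Culmann's analysis gives the critical failure plane at α_cr = (β + φ')/2 = (49.5 + 23.5)/2 = 36.5°, and the critical height
H_c = (4c'/γ) · sinβ cosφ' / [1 − cos(β − φ')]
    = (4·25.7/18.3) · sin49.5°·cos23.5° / [1 − cos(26.0°)]
    = 5.617 · 0.7604·0.9171 / [1 − 0.8988]
    = 5.617 · 0.6973 / 0.1012
    = 38.71 m

H_c = 38.71 m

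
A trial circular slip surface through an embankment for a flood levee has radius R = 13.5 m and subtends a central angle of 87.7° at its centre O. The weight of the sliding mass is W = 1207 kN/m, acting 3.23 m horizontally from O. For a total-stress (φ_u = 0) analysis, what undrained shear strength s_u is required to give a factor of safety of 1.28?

s_u = 17.9 kPa

FS = s_u·L_a·R / (W·d), so s_u = FS·W·d / (L_a·R).
Arc length L_a = R·θ = 13.5·(87.7°·π/180) = 13.5·1.5307 = 20.66 m
s_u = 1.28·1207·3.23 / (20.66·13.5) = 4990.2 / 278.96 = 17.89 kPa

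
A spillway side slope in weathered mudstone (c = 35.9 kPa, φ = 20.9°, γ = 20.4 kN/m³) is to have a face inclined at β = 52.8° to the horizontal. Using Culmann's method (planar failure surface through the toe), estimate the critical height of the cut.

Culmann's analysis gives the critical failure plane at α_cr = (β + φ)/2 = (52.8 + 20.9)/2 = 36.8°, and the critical height
H_c = (4c/γ) · sinβ cosφ / [1 − cos(β − φ)]
    = (4·35.9/20.4) · sin52.8°·cos20.9° / [1 − cos(31.9°)]
    = 7.039 · 0.7965·0.9342 / [1 − 0.8490]
    = 7.039 · 0.7441 / 0.1510
    = 34.68 m

H_c = 34.68 m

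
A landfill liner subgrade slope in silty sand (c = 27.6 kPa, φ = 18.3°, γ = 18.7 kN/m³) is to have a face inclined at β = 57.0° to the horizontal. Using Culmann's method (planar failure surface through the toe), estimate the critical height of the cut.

H_c = 21.41 m

Culmann's analysis gives the critical failure plane at α_cr = (β + φ)/2 = (57.0 + 18.3)/2 = 37.6°, and the critical height
H_c = (4c/γ) · sinβ cosφ / [1 − cos(β − φ)]
    = (4·27.6/18.7) · sin57.0°·cos18.3° / [1 − cos(38.7°)]
    = 5.904 · 0.8387·0.9494 / [1 − 0.7804]
    = 5.904 · 0.7963 / 0.2196
    = 21.41 m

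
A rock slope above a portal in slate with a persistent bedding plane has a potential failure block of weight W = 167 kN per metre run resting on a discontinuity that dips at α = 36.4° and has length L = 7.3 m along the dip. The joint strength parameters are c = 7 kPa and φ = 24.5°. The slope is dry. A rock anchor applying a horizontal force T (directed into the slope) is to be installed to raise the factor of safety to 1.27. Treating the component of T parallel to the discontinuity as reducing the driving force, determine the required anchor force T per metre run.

Resolving forces along and normal to the sliding plane, with the horizontal anchor force T adding T·sinα to the effective normal force and T·cosα acting up the plane against the driving force:
FS = [cL + (W cosα + T sinα) tanφ] / [W sinα − T cosα]
Without the anchor: N' = 134.4 kN/m, driving T_d = 99.1 kN/m, resisting R = 7·7.3 + 134.4·tan24.5° = 112.4 kN/m, FS = 1.13.
Setting FS = 1.27 and solving for T:
1.27·(99.1 − T cos36.4°) = 112.4 + T sin36.4°·tan24.5°
T·(sin36.4°·tan24.5° + 1.27·cos36.4°) = 1.27·99.1 − 112.4
T·(0.5934·0.4557 + 1.27·0.8049) = 125.9 − 112.4 = 13.5
T·1.2927 = 13.5
T = 10.4 kN/m

T = 10 kN/m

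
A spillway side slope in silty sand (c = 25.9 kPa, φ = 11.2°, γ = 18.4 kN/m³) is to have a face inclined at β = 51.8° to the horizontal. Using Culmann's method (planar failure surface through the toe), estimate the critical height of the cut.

Culmann's analysis gives the critical failure plane at α_cr = (β + φ)/2 = (51.8 + 11.2)/2 = 31.5°, and the critical height
H_c = (4c/γ) · sinβ cosφ / [1 − cos(β − φ)]
    = (4·25.9/18.4) · sin51.8°·cos11.2° / [1 − cos(40.6°)]
    = 5.630 · 0.7859·0.9810 / [1 − 0.7593]
    = 5.630 · 0.7709 / 0.2407
    = 18.03 m

H_c = 18.03 m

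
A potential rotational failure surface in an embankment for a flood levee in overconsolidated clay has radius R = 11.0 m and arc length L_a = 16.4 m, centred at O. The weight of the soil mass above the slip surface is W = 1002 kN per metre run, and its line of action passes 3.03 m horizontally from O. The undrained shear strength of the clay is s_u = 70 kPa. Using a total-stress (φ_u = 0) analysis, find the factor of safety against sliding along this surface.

Taking moments about the centre O, the resisting moment is provided by the undrained shear strength acting along the arc:
M_R = s_u·L_a·R = 70·16.40·11.0 = 12628.0 kN·m/m
M_D = W·d = 1002·3.03 = 3036.1 kN·m/m
FS = M_R / M_D = 12628.0 / 3036.1 = 4.159

FS = 4.16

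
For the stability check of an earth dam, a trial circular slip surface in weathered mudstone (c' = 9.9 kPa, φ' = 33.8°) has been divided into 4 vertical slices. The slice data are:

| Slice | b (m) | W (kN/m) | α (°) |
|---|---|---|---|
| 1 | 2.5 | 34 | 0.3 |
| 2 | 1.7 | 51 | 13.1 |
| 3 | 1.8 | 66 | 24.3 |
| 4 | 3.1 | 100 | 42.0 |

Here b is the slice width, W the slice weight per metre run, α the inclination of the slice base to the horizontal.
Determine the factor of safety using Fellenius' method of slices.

FS = 2.35

Ordinary method of slices: FS = Σ[c'·Δl_i + (W_i cosα_i)·tanφ'] / Σ W_i sinα_i, with Δl_i = b_i / cosα_i.
Slice 1: Δl = 2.5/cos0.3° = 2.500 m; N'_1 = 34·cos0.3° = 34.0; c'Δl = 24.75; W sinα = 0.2
Slice 2: Δl = 1.7/cos13.1° = 1.745 m; N'_2 = 51·cos13.1° = 49.7; c'Δl = 17.28; W sinα = 11.6
Slice 3: Δl = 1.8/cos24.3° = 1.975 m; N'_3 = 66·cos24.3° = 60.2; c'Δl = 19.55; W sinα = 27.2
Slice 4: Δl = 3.1/cos42.0° = 4.171 m; N'_4 = 100·cos42.0° = 74.3; c'Δl = 41.30; W sinα = 66.9
Σc'Δl = 102.9 kN/m; ΣN' = 218.1 kN/m; ΣW sinα = 105.8 kN/m
Resisting = 102.9 + 218.1·tan33.8° = 102.9 + 146.0 = 248.9 kN/m
FS = 248.9 / 105.8 = 2.352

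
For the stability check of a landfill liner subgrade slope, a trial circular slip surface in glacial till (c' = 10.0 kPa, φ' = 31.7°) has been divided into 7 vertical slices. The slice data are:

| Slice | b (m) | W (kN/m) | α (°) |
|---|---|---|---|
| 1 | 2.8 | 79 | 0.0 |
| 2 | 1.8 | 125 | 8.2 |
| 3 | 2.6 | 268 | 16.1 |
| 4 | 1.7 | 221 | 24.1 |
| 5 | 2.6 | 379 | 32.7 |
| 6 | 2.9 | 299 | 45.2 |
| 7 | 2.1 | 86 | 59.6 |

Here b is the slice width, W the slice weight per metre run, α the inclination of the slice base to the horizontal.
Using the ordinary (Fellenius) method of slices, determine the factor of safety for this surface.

Ordinary method of slices: FS = Σ[c'·Δl_i + (W_i cosα_i)·tanφ'] / Σ W_i sinα_i, with Δl_i = b_i / cosα_i.
Slice 1: Δl = 2.8/cos0.0° = 2.800 m; N'_1 = 79·cos0.0° = 79.0; c'Δl = 28.00; W sinα = 0.0
Slice 2: Δl = 1.8/cos8.2° = 1.819 m; N'_2 = 125·cos8.2° = 123.7; c'Δl = 18.19; W sinα = 17.8
Slice 3: Δl = 2.6/cos16.1° = 2.706 m; N'_3 = 268·cos16.1° = 257.5; c'Δl = 27.06; W sinα = 74.3
Slice 4: Δl = 1.7/cos24.1° = 1.862 m; N'_4 = 221·cos24.1° = 201.7; c'Δl = 18.62; W sinα = 90.2
Slice 5: Δl = 2.6/cos32.7° = 3.090 m; N'_5 = 379·cos32.7° = 318.9; c'Δl = 30.90; W sinα = 204.8
Slice 6: Δl = 2.9/cos45.2° = 4.116 m; N'_6 = 299·cos45.2° = 210.7; c'Δl = 41.16; W sinα = 212.2
Slice 7: Δl = 2.1/cos59.6° = 4.150 m; N'_7 = 86·cos59.6° = 43.5; c'Δl = 41.50; W sinα = 74.2
Σc'Δl = 205.4 kN/m; ΣN' = 1235.1 kN/m; ΣW sinα = 673.5 kN/m
Resisting = 205.4 + 1235.1·tan31.7° = 205.4 + 762.8 = 968.2 kN/m
FS = 968.2 / 673.5 = 1.438

FS = 1.44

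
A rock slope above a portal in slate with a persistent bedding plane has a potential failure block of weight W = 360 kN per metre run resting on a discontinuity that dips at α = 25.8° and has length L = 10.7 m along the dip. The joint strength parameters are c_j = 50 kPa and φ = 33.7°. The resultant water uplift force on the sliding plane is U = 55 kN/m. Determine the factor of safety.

FS = 4.56

Resolving the block weight along and normal to the plane and applying the Mohr–Coulomb strength on the joint:
N' = W cosα − U = 360·cos25.8° − 55 = 269.1 kN/m
Driving force T = W sinα = 360·sin25.8° = 156.7 kN/m
Resisting force R = c_j·L + N'·tanφ = 50·10.7 + 269.1·tan33.7° = 535.0 + 179.5 = 714.5 kN/m
FS = R / T = 714.5 / 156.7 = 4.560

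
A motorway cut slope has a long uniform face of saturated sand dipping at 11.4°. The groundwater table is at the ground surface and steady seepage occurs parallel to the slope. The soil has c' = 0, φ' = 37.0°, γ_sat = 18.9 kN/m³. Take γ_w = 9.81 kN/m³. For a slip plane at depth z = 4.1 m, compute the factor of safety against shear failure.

With seepage parallel to the slope and the water table at the surface, the effective normal stress on the slip plane uses the buoyant unit weight γ' = γ_sat − γ_w while the driving shear stress uses γ_sat:
FS = [c' + γ' z cos²β tanφ'] / [γ_sat z sinβ cosβ]
(For c' = 0 this reduces to FS = (γ'/γ_sat)·tanφ'/tanβ.)
γ' = 18.9 − 9.81 = 9.09 kN/m³
Numerator = 0.0 + 9.09·4.1·cos²11.4°·tan37.0° = 0.0 + 9.09·4.1·0.9609·0.7536 = 26.987 kPa
Denominator = 18.9·4.1·sin11.4°·cos11.4° = 18.9·4.1·0.1977·0.9803 = 15.014 kPa
FS = 26.987 / 15.014 = 1.797

FS = 1.80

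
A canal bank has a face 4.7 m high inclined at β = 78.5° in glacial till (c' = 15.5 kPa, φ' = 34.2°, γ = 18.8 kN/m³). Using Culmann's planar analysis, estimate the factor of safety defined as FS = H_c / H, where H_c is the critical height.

H_c = (4c'/γ) · sinβ cosφ' / [1 − cos(β − φ')]
    = (4·15.5/18.8) · sin78.5°·cos34.2° / [1 − cos44.3°]
    = 3.298 · 0.8105 / 0.2843 = 9.40 m
FS = H_c / H = 9.40 / 4.7 = 2.000

FS = 2.00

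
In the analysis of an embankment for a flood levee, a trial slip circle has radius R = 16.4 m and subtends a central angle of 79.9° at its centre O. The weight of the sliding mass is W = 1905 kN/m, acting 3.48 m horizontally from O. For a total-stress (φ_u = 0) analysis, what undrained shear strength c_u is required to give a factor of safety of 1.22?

FS = c_u·L_a·R / (W·d), so c_u = FS·W·d / (L_a·R).
Arc length L_a = R·θ = 16.4·(79.9°·π/180) = 16.4·1.3945 = 22.87 m
c_u = 1.22·1905·3.48 / (22.87·16.4) = 8087.9 / 375.07 = 21.56 kPa

c_u = 21.6 kPa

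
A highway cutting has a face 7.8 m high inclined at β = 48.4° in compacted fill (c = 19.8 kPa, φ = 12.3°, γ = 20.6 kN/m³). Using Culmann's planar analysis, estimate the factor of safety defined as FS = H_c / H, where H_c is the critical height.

FS = 1.88

H_c = (4c/γ) · sinβ cosφ / [1 − cos(β − φ)]
    = (4·19.8/20.6) · sin48.4°·cos12.3° / [1 − cos36.1°]
    = 3.845 · 0.7306 / 0.1920 = 14.63 m
FS = H_c / H = 14.63 / 7.8 = 1.876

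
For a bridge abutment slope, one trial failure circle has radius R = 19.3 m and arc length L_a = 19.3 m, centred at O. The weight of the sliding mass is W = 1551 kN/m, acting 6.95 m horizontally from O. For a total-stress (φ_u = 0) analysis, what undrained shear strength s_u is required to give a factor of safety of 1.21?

s_u = 35.0 kPa

FS = s_u·L_a·R / (W·d), so s_u = FS·W·d / (L_a·R).
s_u = 1.21·1551·6.95 / (19.30·19.3) = 13043.1 / 372.49 = 35.02 kPa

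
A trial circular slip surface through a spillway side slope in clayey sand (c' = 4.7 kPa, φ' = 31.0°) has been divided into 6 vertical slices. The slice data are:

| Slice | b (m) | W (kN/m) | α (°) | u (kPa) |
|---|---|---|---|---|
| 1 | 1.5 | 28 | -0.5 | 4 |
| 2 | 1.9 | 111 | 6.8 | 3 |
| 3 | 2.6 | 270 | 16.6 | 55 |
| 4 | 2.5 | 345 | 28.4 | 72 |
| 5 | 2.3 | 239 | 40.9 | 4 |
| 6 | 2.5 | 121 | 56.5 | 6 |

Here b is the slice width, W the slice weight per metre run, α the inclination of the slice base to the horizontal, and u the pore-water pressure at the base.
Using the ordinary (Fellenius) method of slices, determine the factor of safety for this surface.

Ordinary method of slices: FS = Σ[c'·Δl_i + (W_i cosα_i − u_i·Δl_i)·tanφ'] / Σ W_i sinα_i, with Δl_i = b_i / cosα_i.
Slice 1: Δl = 1.5/cos(-0.5°) = 1.500 m; N'_1 = 28·cos(-0.5°) − 4·1.500 = 22.0; c'Δl = 7.05; W sinα = -0.2
Slice 2: Δl = 1.9/cos6.8° = 1.913 m; N'_2 = 111·cos6.8° − 3·1.913 = 104.5; c'Δl = 8.99; W sinα = 13.1
Slice 3: Δl = 2.6/cos16.6° = 2.713 m; N'_3 = 270·cos16.6° − 55·2.713 = 109.5; c'Δl = 12.75; W sinα = 77.1
Slice 4: Δl = 2.5/cos28.4° = 2.842 m; N'_4 = 345·cos28.4° − 72·2.842 = 98.9; c'Δl = 13.36; W sinα = 164.1
Slice 5: Δl = 2.3/cos40.9° = 3.043 m; N'_5 = 239·cos40.9° − 4·3.043 = 168.5; c'Δl = 14.30; W sinα = 156.5
Slice 6: Δl = 2.5/cos56.5° = 4.530 m; N'_6 = 121·cos56.5° − 6·4.530 = 39.6; c'Δl = 21.29; W sinα = 100.9
Σc'Δl = 77.7 kN/m; ΣN' = 542.9 kN/m; ΣW sinα = 511.5 kN/m
Resisting = 77.7 + 542.9·tan31.0° = 77.7 + 326.2 = 404.0 kN/m
FS = 404.0 / 511.5 = 0.790

FS = 0.79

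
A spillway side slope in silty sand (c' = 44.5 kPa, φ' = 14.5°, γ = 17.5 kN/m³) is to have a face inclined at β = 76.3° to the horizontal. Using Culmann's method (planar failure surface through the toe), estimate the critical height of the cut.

H_c = 18.14 m

Culmann's analysis gives the critical failure plane at α_cr = (β + φ')/2 = (76.3 + 14.5)/2 = 45.4°, and the critical height
H_c = (4c'/γ) · sinβ cosφ' / [1 − cos(β − φ')]
    = (4·44.5/17.5) · sin76.3°·cos14.5° / [1 − cos(61.8°)]
    = 10.171 · 0.9715·0.9681 / [1 − 0.4726]
    = 10.171 · 0.9406 / 0.5274
    = 18.14 m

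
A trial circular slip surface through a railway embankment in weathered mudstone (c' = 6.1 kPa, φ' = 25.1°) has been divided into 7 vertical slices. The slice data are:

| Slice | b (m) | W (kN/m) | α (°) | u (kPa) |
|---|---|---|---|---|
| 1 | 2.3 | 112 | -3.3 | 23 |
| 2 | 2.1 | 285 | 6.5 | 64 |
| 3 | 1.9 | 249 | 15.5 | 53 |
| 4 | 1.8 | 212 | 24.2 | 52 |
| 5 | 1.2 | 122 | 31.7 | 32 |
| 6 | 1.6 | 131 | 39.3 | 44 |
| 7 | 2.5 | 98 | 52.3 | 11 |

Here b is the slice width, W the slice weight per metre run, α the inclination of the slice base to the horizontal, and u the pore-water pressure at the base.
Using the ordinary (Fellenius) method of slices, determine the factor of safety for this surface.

Ordinary method of slices: FS = Σ[c'·Δl_i + (W_i cosα_i − u_i·Δl_i)·tanφ'] / Σ W_i sinα_i, with Δl_i = b_i / cosα_i.
Slice 1: Δl = 2.3/cos(-3.3°) = 2.304 m; N'_1 = 112·cos(-3.3°) − 23·2.304 = 58.8; c'Δl = 14.05; W sinα = -6.4
Slice 2: Δl = 2.1/cos6.5° = 2.114 m; N'_2 = 285·cos6.5° − 64·2.114 = 147.9; c'Δl = 12.89; W sinα = 32.3
Slice 3: Δl = 1.9/cos15.5° = 1.972 m; N'_3 = 249·cos15.5° − 53·1.972 = 135.4; c'Δl = 12.03; W sinα = 66.5
Slice 4: Δl = 1.8/cos24.2° = 1.973 m; N'_4 = 212·cos24.2° − 52·1.973 = 90.8; c'Δl = 12.04; W sinα = 86.9
Slice 5: Δl = 1.2/cos31.7° = 1.410 m; N'_5 = 122·cos31.7° − 32·1.410 = 58.7; c'Δl = 8.60; W sinα = 64.1
Slice 6: Δl = 1.6/cos39.3° = 2.068 m; N'_6 = 131·cos39.3° − 44·2.068 = 10.4; c'Δl = 12.61; W sinα = 83.0
Slice 7: Δl = 2.5/cos52.3° = 4.088 m; N'_7 = 98·cos52.3° − 11·4.088 = 15.0; c'Δl = 24.94; W sinα = 77.5
Σc'Δl = 97.2 kN/m; ΣN' = 516.9 kN/m; ΣW sinα = 403.9 kN/m
Resisting = 97.2 + 516.9·tan25.1° = 97.2 + 242.2 = 339.3 kN/m
FS = 339.3 / 403.9 = 0.840

FS = 0.84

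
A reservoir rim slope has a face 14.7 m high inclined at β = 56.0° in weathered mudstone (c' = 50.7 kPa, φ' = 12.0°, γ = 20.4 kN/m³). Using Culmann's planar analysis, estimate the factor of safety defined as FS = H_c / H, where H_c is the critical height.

H_c = (4c'/γ) · sinβ cosφ' / [1 − cos(β − φ')]
    = (4·50.7/20.4) · sin56.0°·cos12.0° / [1 − cos44.0°]
    = 9.941 · 0.8109 / 0.2807 = 28.72 m
FS = H_c / H = 28.72 / 14.7 = 1.954

FS = 1.95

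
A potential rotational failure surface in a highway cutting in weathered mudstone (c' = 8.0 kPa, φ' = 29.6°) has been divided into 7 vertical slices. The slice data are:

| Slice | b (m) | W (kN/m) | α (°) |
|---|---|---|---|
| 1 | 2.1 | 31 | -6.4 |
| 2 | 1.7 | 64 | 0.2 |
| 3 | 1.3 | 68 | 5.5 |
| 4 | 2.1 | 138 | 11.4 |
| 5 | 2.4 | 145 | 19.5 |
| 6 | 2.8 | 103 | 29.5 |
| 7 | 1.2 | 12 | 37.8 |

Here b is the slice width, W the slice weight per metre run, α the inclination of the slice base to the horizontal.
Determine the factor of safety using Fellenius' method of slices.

FS = 3.06

Ordinary method of slices: FS = Σ[c'·Δl_i + (W_i cosα_i)·tanφ'] / Σ W_i sinα_i, with Δl_i = b_i / cosα_i.
Slice 1: Δl = 2.1/cos(-6.4°) = 2.113 m; N'_1 = 31·cos(-6.4°) = 30.8; c'Δl = 16.91; W sinα = -3.5
Slice 2: Δl = 1.7/cos0.2° = 1.700 m; N'_2 = 64·cos0.2° = 64.0; c'Δl = 13.60; W sinα = 0.2
Slice 3: Δl = 1.3/cos5.5° = 1.306 m; N'_3 = 68·cos5.5° = 67.7; c'Δl = 10.45; W sinα = 6.5
Slice 4: Δl = 2.1/cos11.4° = 2.142 m; N'_4 = 138·cos11.4° = 135.3; c'Δl = 17.14; W sinα = 27.3
Slice 5: Δl = 2.4/cos19.5° = 2.546 m; N'_5 = 145·cos19.5° = 136.7; c'Δl = 20.37; W sinα = 48.4
Slice 6: Δl = 2.8/cos29.5° = 3.217 m; N'_6 = 103·cos29.5° = 89.6; c'Δl = 25.74; W sinα = 50.7
Slice 7: Δl = 1.2/cos37.8° = 1.519 m; N'_7 = 12·cos37.8° = 9.5; c'Δl = 12.15; W sinα = 7.4
Σc'Δl = 116.3 kN/m; ΣN' = 533.6 kN/m; ΣW sinα = 137.0 kN/m
Resisting = 116.3 + 533.6·tan29.6° = 116.3 + 303.1 = 419.5 kN/m
FS = 419.5 / 137.0 = 3.061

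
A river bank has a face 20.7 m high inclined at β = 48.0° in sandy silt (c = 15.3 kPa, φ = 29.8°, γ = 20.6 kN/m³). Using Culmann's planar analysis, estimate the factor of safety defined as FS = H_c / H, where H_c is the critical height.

FS = 1.85

H_c = (4c/γ) · sinβ cosφ / [1 − cos(β − φ)]
    = (4·15.3/20.6) · sin48.0°·cos29.8° / [1 − cos18.2°]
    = 2.971 · 0.6449 / 0.0500 = 38.30 m
FS = H_c / H = 38.30 / 20.7 = 1.850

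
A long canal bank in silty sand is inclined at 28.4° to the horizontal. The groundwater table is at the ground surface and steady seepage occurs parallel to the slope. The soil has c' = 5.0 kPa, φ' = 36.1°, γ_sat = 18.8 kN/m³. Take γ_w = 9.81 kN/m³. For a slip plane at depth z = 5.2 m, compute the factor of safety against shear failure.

With seepage parallel to the slope and the water table at the surface, the effective normal stress on the slip plane uses the buoyant unit weight γ' = γ_sat − γ_w while the driving shear stress uses γ_sat:
FS = [c' + γ' z cos²β tanφ'] / [γ_sat z sinβ cosβ]
γ' = 18.8 − 9.81 = 8.99 kN/m³
Numerator = 5.0 + 8.99·5.2·cos²28.4°·tan36.1° = 5.0 + 8.99·5.2·0.7738·0.7292 = 31.378 kPa
Denominator = 18.8·5.2·sin28.4°·cos28.4° = 18.8·5.2·0.4756·0.8796 = 40.901 kPa
FS = 31.378 / 40.901 = 0.767

FS = 0.77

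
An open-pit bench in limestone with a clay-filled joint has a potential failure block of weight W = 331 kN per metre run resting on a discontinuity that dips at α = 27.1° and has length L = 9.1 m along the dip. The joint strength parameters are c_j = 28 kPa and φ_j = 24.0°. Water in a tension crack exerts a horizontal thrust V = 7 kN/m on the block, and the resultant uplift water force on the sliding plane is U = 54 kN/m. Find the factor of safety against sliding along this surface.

FS = 2.30

Resolving the block weight along and normal to the plane and applying the Mohr–Coulomb strength on the joint:
N' = W cosα − U − V sinα = 331·cos27.1° − 54 − 7·sin27.1° = 237.5 kN/m
Driving force T = W sinα + V cosα = 331·sin27.1° + 7·cos27.1° = 157.0 kN/m
Resisting force R = c_j·L + N'·tanφ_j = 28·9.1 + 237.5·tan24.0° = 254.8 + 105.7 = 360.5 kN/m
FS = R / T = 360.5 / 157.0 = 2.296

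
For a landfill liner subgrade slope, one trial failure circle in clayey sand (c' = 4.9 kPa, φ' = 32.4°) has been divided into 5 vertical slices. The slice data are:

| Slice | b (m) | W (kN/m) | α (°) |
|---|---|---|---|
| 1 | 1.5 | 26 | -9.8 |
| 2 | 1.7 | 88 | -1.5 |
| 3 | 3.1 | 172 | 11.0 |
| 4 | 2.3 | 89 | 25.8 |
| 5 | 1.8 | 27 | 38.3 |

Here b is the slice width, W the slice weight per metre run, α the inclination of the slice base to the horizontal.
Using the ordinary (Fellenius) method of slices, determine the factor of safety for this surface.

FS = 3.66

Ordinary method of slices: FS = Σ[c'·Δl_i + (W_i cosα_i)·tanφ'] / Σ W_i sinα_i, with Δl_i = b_i / cosα_i.
Slice 1: Δl = 1.5/cos(-9.8°) = 1.522 m; N'_1 = 26·cos(-9.8°) = 25.6; c'Δl = 7.46; W sinα = -4.4
Slice 2: Δl = 1.7/cos(-1.5°) = 1.701 m; N'_2 = 88·cos(-1.5°) = 88.0; c'Δl = 8.33; W sinα = -2.3
Slice 3: Δl = 3.1/cos11.0° = 3.158 m; N'_3 = 172·cos11.0° = 168.8; c'Δl = 15.47; W sinα = 32.8
Slice 4: Δl = 2.3/cos25.8° = 2.555 m; N'_4 = 89·cos25.8° = 80.1; c'Δl = 12.52; W sinα = 38.7
Slice 5: Δl = 1.8/cos38.3° = 2.294 m; N'_5 = 27·cos38.3° = 21.2; c'Δl = 11.24; W sinα = 16.7
Σc'Δl = 55.0 kN/m; ΣN' = 383.7 kN/m; ΣW sinα = 81.6 kN/m
Resisting = 55.0 + 383.7·tan32.4° = 55.0 + 243.5 = 298.6 kN/m
FS = 298.6 / 81.6 = 3.661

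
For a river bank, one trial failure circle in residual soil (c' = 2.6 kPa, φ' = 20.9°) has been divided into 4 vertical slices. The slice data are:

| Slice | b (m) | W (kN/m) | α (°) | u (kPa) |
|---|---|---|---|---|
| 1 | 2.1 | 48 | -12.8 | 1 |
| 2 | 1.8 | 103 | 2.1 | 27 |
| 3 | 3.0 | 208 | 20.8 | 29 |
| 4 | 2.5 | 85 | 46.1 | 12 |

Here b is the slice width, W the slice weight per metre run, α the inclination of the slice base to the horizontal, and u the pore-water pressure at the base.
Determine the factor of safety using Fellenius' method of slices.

FS = 0.86

Ordinary method of slices: FS = Σ[c'·Δl_i + (W_i cosα_i − u_i·Δl_i)·tanφ'] / Σ W_i sinα_i, with Δl_i = b_i / cosα_i.
Slice 1: Δl = 2.1/cos(-12.8°) = 2.154 m; N'_1 = 48·cos(-12.8°) − 1·2.154 = 44.7; c'Δl = 5.60; W sinα = -10.6
Slice 2: Δl = 1.8/cos2.1° = 1.801 m; N'_2 = 103·cos2.1° − 27·1.801 = 54.3; c'Δl = 4.68; W sinα = 3.8
Slice 3: Δl = 3.0/cos20.8° = 3.209 m; N'_3 = 208·cos20.8° − 29·3.209 = 101.4; c'Δl = 8.34; W sinα = 73.9
Slice 4: Δl = 2.5/cos46.1° = 3.605 m; N'_4 = 85·cos46.1° − 12·3.605 = 15.7; c'Δl = 9.37; W sinα = 61.2
Σc'Δl = 28.0 kN/m; ΣN' = 216.0 kN/m; ΣW sinα = 128.2 kN/m
Resisting = 28.0 + 216.0·tan20.9° = 28.0 + 82.5 = 110.5 kN/m
FS = 110.5 / 128.2 = 0.861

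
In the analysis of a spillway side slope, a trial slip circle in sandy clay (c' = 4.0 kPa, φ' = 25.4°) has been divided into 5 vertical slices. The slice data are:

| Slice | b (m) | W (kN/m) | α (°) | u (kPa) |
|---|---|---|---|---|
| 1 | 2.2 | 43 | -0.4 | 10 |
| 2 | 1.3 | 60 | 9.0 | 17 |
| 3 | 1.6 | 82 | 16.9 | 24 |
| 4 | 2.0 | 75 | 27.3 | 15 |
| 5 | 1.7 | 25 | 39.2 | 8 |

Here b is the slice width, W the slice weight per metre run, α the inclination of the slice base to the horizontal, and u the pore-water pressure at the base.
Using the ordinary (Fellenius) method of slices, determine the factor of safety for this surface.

FS = 1.21

Ordinary method of slices: FS = Σ[c'·Δl_i + (W_i cosα_i − u_i·Δl_i)·tanφ'] / Σ W_i sinα_i, with Δl_i = b_i / cosα_i.
Slice 1: Δl = 2.2/cos(-0.4°) = 2.200 m; N'_1 = 43·cos(-0.4°) − 10·2.200 = 21.0; c'Δl = 8.80; W sinα = -0.3
Slice 2: Δl = 1.3/cos9.0° = 1.316 m; N'_2 = 60·cos9.0° − 17·1.316 = 36.9; c'Δl = 5.26; W sinα = 9.4
Slice 3: Δl = 1.6/cos16.9° = 1.672 m; N'_3 = 82·cos16.9° − 24·1.672 = 38.3; c'Δl = 6.69; W sinα = 23.8
Slice 4: Δl = 2.0/cos27.3° = 2.251 m; N'_4 = 75·cos27.3° − 15·2.251 = 32.9; c'Δl = 9.00; W sinα = 34.4
Slice 5: Δl = 1.7/cos39.2° = 2.194 m; N'_5 = 25·cos39.2° − 8·2.194 = 1.8; c'Δl = 8.77; W sinα = 15.8
Σc'Δl = 38.5 kN/m; ΣN' = 130.9 kN/m; ΣW sinα = 83.1 kN/m
Resisting = 38.5 + 130.9·tan25.4° = 38.5 + 62.2 = 100.7 kN/m
FS = 100.7 / 83.1 = 1.211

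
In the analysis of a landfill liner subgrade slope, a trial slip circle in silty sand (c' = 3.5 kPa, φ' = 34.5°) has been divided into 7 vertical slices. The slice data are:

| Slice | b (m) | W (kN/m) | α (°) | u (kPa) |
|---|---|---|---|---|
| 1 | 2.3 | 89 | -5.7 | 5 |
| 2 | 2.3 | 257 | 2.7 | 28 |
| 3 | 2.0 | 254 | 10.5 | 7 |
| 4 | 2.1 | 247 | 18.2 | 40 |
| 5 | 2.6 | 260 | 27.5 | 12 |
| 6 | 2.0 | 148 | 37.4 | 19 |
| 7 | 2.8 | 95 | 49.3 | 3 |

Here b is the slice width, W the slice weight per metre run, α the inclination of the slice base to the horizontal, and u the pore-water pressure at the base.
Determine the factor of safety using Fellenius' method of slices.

FS = 1.78

Ordinary method of slices: FS = Σ[c'·Δl_i + (W_i cosα_i − u_i·Δl_i)·tanφ'] / Σ W_i sinα_i, with Δl_i = b_i / cosα_i.
Slice 1: Δl = 2.3/cos(-5.7°) = 2.311 m; N'_1 = 89·cos(-5.7°) − 5·2.311 = 77.0; c'Δl = 8.09; W sinα = -8.8
Slice 2: Δl = 2.3/cos2.7° = 2.303 m; N'_2 = 257·cos2.7° − 28·2.303 = 192.2; c'Δl = 8.06; W sinα = 12.1
Slice 3: Δl = 2.0/cos10.5° = 2.034 m; N'_3 = 254·cos10.5° − 7·2.034 = 235.5; c'Δl = 7.12; W sinα = 46.3
Slice 4: Δl = 2.1/cos18.2° = 2.211 m; N'_4 = 247·cos18.2° − 40·2.211 = 146.2; c'Δl = 7.74; W sinα = 77.1
Slice 5: Δl = 2.6/cos27.5° = 2.931 m; N'_5 = 260·cos27.5° − 12·2.931 = 195.4; c'Δl = 10.26; W sinα = 120.1
Slice 6: Δl = 2.0/cos37.4° = 2.518 m; N'_6 = 148·cos37.4° − 19·2.518 = 69.7; c'Δl = 8.81; W sinα = 89.9
Slice 7: Δl = 2.8/cos49.3° = 4.294 m; N'_7 = 95·cos49.3° − 3·4.294 = 49.1; c'Δl = 15.03; W sinα = 72.0
Σc'Δl = 65.1 kN/m; ΣN' = 965.2 kN/m; ΣW sinα = 408.7 kN/m
Resisting = 65.1 + 965.2·tan34.5° = 65.1 + 663.4 = 728.5 kN/m
FS = 728.5 / 408.7 = 1.783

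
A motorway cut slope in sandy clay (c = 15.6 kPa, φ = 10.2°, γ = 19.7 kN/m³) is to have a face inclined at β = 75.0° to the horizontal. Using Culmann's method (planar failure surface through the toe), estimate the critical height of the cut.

H_c = 5.24 m

Culmann's analysis gives the critical failure plane at α_cr = (β + φ)/2 = (75.0 + 10.2)/2 = 42.6°, and the critical height
H_c = (4c/γ) · sinβ cosφ / [1 − cos(β − φ)]
    = (4·15.6/19.7) · sin75.0°·cos10.2° / [1 − cos(64.8°)]
    = 3.168 · 0.9659·0.9842 / [1 − 0.4258]
    = 3.168 · 0.9507 / 0.5742
    = 5.24 m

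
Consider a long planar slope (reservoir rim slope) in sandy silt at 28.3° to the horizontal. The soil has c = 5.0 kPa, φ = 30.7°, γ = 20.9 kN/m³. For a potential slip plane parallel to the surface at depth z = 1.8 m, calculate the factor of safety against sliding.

FS = 1.42

For an infinite slope with a slip plane parallel to the surface (no pore pressure): FS = [c + γz cos²β tanφ] / [γz sinβ cosβ].
γz = 20.9·1.8 = 37.62 kN/m²
Numerator = 5.0 + 37.62·cos²28.3°·tan30.7° = 5.0 + 37.62·0.7752·0.5938 = 22.317 kPa
Denominator = 37.62·sin28.3°·cos28.3° = 37.62·0.4741·0.8805 = 15.703 kPa
FS = 22.317 / 15.703 = 1.421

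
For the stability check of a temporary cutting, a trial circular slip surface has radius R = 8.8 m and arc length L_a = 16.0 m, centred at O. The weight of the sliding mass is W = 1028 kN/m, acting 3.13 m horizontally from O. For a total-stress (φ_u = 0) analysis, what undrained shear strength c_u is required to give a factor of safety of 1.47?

c_u = 33.6 kPa

FS = c_u·L_a·R / (W·d), so c_u = FS·W·d / (L_a·R).
c_u = 1.47·1028·3.13 / (16.00·8.8) = 4729.9 / 140.80 = 33.59 kPa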